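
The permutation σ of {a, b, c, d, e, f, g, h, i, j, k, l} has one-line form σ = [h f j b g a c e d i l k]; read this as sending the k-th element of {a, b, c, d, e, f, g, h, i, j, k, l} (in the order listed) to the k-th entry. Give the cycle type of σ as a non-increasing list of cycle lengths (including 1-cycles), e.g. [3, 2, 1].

[10, 2]

The disjoint cycles are (a h e g c j i d b f)(k l), with lengths 10, 2 in non-increasing order.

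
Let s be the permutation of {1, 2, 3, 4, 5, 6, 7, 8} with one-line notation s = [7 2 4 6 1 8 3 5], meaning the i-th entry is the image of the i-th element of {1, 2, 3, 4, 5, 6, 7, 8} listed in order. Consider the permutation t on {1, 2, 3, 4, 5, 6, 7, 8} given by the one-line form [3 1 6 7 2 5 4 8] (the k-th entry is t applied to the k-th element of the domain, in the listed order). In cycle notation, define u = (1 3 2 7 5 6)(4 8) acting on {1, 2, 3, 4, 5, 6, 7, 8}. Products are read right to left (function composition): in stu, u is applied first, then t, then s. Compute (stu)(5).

Chase 5: u(5) = 6; t(6) = 5; s(5) = 1. Hence (stu)(5) = 1.

1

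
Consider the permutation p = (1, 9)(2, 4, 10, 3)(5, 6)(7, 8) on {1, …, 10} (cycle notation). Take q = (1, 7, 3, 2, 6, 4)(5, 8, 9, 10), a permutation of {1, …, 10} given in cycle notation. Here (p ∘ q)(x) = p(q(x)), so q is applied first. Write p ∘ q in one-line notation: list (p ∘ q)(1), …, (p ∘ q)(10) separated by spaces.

For each element, apply q then p: 1 → 7 → 8; 2 → 6 → 5; 3 → 2 → 4; 4 → 1 → 9; 5 → 8 → 7; 6 → 4 → 10; 7 → 3 → 2; 8 → 9 → 1; 9 → 10 → 3; 10 → 5 → 6.
So p ∘ q in one-line form is 8 5 4 9 7 10 2 1 3 6.

8 5 4 9 7 10 2 1 3 6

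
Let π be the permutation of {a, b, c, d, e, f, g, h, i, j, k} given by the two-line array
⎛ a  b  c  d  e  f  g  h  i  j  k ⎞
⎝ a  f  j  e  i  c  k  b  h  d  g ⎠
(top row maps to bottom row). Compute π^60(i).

Tracing i → h → … returns to i after 8 steps, so i lies in an 8-cycle (b, f, c, j, d, e, i, h).
Powers repeat with period 8 on this cycle, and 60 mod 8 = 4, so π^60(i) = π^4(i).
Stepping 4 places around the cycle: i → h → b → f → c.

c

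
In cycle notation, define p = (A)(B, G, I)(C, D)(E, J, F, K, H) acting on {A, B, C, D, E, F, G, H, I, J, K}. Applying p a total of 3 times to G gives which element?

G

G lies in the 3-cycle (B, G, I).
Powers repeat with period 3 on this cycle, and 3 mod 3 = 0, so p^3(G) = p^0(G).
So p^3(G) = G.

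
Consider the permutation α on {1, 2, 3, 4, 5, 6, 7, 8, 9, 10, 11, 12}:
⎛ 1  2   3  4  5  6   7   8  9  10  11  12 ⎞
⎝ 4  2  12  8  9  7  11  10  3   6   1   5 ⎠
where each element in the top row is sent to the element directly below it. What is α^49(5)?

9

Tracing 5 → 9 → … returns to 5 after 4 steps, so 5 lies in a 4-cycle (3, 12, 5, 9).
Powers repeat with period 4 on this cycle, and 49 mod 4 = 1, so α^49(5) = α^1(5).
Advancing 1 step from 5: 5 → 9.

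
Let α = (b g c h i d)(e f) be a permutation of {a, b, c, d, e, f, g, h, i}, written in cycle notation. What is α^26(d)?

d lies in the 6-cycle (b g c h i d).
Since the cycle has length 6, α^26 acts on it the same as α^2 (26 mod 6 = 2).
Stepping 2 places around the cycle: d → b → g.

g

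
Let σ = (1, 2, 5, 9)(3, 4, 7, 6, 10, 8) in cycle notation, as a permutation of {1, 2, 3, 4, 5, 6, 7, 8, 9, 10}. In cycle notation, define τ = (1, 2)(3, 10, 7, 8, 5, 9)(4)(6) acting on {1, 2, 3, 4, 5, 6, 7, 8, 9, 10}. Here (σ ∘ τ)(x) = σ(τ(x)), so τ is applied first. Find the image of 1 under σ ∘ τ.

(σ ∘ τ)(1) = σ(τ(1)). τ(1) = 2, then σ(2) = 5. So (σ ∘ τ)(1) = 5.

5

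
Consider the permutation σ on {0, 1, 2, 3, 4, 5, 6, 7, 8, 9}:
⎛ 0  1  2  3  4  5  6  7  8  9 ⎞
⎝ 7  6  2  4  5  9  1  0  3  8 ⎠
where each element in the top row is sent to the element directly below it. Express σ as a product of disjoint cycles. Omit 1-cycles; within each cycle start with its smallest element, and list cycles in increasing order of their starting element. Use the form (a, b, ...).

(0, 7)(1, 6)(3, 4, 5, 9, 8)

From 0: 0 → 7 → 0, closing the cycle (0, 7).
Repeating from the next unused element and collecting all non-trivial cycles gives (0, 7)(1, 6)(3, 4, 5, 9, 8).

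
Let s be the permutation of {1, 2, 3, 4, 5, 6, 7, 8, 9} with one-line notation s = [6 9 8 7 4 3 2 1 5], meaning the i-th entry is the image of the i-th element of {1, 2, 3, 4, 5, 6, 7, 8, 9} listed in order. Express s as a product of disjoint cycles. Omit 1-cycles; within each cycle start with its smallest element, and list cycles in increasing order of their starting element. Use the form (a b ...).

(1 6 3 8)(2 9 5 4 7)

Iterating s from 1 gives 1 → 6 → 3 → 8 → 1; that is the 4-cycle (1 6 3 8).
Repeating from the next unused element and collecting all non-trivial cycles gives (1 6 3 8)(2 9 5 4 7).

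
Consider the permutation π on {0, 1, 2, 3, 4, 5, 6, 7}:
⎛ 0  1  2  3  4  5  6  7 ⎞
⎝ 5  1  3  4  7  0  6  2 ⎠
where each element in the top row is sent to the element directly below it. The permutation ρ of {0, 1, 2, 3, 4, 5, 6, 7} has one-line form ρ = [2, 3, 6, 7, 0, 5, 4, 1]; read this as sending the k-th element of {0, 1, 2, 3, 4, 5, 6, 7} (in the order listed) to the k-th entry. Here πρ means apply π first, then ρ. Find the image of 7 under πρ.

(πρ)(7) = ρ(π(7)). π(7) = 2, then ρ(2) = 6. So (πρ)(7) = 6.

6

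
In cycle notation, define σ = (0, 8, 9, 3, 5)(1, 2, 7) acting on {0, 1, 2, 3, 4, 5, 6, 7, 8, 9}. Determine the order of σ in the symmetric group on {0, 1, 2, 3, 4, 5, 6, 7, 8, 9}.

15

The disjoint cycles have lengths 5, 3, 1, 1.
The order is lcm(5, 3) = 15.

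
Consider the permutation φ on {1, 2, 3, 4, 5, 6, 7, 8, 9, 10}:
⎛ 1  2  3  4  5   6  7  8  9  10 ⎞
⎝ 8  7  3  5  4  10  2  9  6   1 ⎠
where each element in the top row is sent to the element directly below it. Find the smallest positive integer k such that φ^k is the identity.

The disjoint-cycle form of φ has cycle lengths 5, 2, 2, 1.
Since disjoint cycles commute, ord(φ) = lcm(5, 2, 2) = 10.

10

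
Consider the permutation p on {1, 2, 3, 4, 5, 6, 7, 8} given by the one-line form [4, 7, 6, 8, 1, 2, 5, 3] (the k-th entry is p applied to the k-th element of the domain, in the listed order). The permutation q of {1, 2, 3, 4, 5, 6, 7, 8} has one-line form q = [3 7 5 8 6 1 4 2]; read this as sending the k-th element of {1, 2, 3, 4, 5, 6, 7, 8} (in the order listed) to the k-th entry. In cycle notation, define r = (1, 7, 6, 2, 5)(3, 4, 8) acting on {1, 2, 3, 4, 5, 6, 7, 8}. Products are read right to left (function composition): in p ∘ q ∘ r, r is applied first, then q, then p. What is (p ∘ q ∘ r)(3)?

3

Apply the permutations in order: r(3) = 4, then q(4) = 8, then p(8) = 3. So (p ∘ q ∘ r)(3) = 3.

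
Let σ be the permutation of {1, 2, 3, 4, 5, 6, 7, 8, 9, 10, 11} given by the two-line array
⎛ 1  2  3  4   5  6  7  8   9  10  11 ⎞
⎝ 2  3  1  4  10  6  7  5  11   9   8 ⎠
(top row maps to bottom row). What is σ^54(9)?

Tracing 9 → 11 → … returns to 9 after 5 steps, so 9 lies in a 5-cycle (5 10 9 11 8).
Powers repeat with period 5 on this cycle, and 54 mod 5 = 4, so σ^54(9) = σ^4(9).
Advancing 4 steps from 9: 9 → 11 → 8 → 5 → 10.

10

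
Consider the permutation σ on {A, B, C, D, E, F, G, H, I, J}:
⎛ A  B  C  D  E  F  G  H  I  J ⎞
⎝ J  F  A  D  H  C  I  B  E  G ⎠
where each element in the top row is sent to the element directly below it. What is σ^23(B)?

Tracing B → F → … returns to B after 9 steps, so B lies in a 9-cycle (A, J, G, I, E, H, B, F, C).
Since the cycle has length 9, σ^23 acts on it the same as σ^5 (23 mod 9 = 5).
Advancing 5 steps from B: B → F → C → A → J → G.

G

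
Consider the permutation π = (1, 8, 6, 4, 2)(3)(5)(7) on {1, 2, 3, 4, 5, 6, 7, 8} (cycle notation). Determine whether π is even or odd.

even

The cycle lengths are 5, 1, 1, 1.
A cycle of length ℓ contributes ℓ−1 transpositions, so π is a product of 4 transpositions — even.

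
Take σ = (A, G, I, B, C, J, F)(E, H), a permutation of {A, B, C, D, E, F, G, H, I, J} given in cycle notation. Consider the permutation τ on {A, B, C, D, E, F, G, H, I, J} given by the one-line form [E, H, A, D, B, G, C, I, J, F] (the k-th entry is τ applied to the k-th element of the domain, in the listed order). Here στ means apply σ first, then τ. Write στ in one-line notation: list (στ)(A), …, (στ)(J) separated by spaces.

C A F D I E J B H G

(στ)(x) = τ(σ(x)). Computing each image: τ(σ(A)) = τ(G) = C, τ(σ(B)) = τ(C) = A, τ(σ(C)) = τ(J) = F, τ(σ(D)) = τ(D) = D, τ(σ(E)) = τ(H) = I, τ(σ(F)) = τ(A) = E, τ(σ(G)) = τ(I) = J, τ(σ(H)) = τ(E) = B, τ(σ(I)) = τ(B) = H, τ(σ(J)) = τ(F) = G.
Hence στ = [C A F D I E J B H G].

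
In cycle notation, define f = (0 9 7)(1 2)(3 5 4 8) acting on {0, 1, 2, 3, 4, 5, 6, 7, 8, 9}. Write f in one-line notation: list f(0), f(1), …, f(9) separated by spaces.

9 2 1 5 8 4 6 0 3 7

Image by image: 0↦9, 1↦2, 2↦1, 3↦5, 4↦8, 5↦4, 6↦6, 7↦0, 8↦3, 9↦7.
So the one-line form is 9 2 1 5 8 4 6 0 3 7.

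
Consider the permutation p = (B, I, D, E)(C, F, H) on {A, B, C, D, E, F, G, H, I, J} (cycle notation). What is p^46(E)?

I

E lies in the 4-cycle (B, I, D, E).
Since the cycle has length 4, p^46 acts on it the same as p^2 (46 mod 4 = 2).
Advancing 2 steps from E: E → B → I.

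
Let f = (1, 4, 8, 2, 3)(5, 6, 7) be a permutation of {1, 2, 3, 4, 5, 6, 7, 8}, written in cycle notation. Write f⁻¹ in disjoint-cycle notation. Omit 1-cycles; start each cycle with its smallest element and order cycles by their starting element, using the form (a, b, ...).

(1, 3, 2, 8, 4)(5, 7, 6)

Inverting a permutation written in cycle notation just reverses the order within every cycle.
Reversing each cycle of f and rotating so the smallest element leads gives (1, 3, 2, 8, 4)(5, 7, 6).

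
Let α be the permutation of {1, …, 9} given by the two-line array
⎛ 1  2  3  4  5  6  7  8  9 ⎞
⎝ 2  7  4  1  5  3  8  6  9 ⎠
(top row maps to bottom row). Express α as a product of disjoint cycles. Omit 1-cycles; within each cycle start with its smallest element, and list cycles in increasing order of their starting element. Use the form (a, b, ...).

(1, 2, 7, 8, 6, 3, 4)

Start at 1 and follow images: 1 → 2 → 7 → 8 → 6 → 3 → 4 → 1, giving the cycle (1, 2, 7, 8, 6, 3, 4).
Continuing from each remaining unvisited element yields (1, 2, 7, 8, 6, 3, 4).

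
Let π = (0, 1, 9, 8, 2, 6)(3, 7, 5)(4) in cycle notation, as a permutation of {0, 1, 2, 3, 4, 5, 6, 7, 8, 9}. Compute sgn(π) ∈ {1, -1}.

-1

The cycle lengths are 6, 3, 1.
A cycle of length ℓ contributes ℓ−1 transpositions, so π is a product of 5 + 2 = 7 transpositions — odd.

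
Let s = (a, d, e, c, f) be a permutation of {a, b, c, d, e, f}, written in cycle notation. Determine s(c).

f

In the cycle (a, d, e, c, f), c is followed by f, so s(c) = f.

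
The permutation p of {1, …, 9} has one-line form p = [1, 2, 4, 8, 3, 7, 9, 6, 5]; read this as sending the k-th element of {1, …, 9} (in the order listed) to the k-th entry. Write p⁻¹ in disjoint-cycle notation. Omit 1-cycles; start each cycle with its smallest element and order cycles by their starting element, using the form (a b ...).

First write p in disjoint cycles: (3 4 8 6 7 9 5).
Reversing each cycle (and rotating so the smallest element leads) gives p⁻¹ = (3 5 9 7 6 8 4).

(3 5 9 7 6 8 4)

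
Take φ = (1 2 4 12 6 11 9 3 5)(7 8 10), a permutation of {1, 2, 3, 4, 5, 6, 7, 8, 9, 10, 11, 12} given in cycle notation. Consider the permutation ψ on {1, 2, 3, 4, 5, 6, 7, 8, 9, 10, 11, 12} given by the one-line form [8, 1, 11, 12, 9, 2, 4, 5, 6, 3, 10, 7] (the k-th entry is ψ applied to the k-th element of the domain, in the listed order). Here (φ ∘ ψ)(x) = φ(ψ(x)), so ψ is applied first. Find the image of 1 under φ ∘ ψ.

ψ(1) = 8, then φ(8) = 10; composing gives (φ ∘ ψ)(1) = 10.

10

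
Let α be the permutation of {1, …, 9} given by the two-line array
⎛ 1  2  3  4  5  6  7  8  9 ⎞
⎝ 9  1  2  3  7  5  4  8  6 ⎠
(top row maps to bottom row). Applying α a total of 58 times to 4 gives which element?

Tracing 4 → 3 → … returns to 4 after 8 steps, so 4 lies in an 8-cycle (1 9 6 5 7 4 3 2).
Since the cycle has length 8, α^58 acts on it the same as α^2 (58 mod 8 = 2).
Advancing 2 steps from 4: 4 → 3 → 2.

2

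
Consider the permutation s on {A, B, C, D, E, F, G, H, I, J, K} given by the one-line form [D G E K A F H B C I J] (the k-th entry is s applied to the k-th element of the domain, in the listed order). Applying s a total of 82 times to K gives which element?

A

Tracing K → J → … returns to K after 7 steps, so K lies in a 7-cycle (A D K J I C E).
Powers repeat with period 7 on this cycle, and 82 mod 7 = 5, so s^82(K) = s^5(K).
Advancing 5 steps from K: K → J → I → C → E → A.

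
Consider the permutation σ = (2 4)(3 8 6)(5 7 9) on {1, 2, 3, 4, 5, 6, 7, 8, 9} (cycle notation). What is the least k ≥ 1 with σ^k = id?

6

The disjoint cycles have lengths 3, 3, 2, 1.
Since disjoint cycles commute, ord(σ) = lcm(3, 3, 2) = 6.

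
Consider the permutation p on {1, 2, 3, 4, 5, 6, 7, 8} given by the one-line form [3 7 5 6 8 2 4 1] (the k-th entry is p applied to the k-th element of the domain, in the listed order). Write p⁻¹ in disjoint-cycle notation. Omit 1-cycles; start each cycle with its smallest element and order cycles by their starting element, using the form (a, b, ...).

(1, 8, 5, 3)(2, 6, 4, 7)

The cycle decomposition of p is (1, 3, 5, 8)(2, 7, 4, 6).
Reversing each cycle (and rotating so the smallest element leads) gives p⁻¹ = (1, 8, 5, 3)(2, 6, 4, 7).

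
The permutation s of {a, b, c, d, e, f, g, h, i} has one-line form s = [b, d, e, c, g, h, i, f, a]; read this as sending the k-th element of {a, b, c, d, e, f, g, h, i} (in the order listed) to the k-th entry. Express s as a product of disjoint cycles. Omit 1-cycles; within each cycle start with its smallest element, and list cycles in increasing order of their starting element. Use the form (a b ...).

Start at a and follow images: a → b → d → c → e → g → i → a, giving the cycle (a b d c e g i).
Repeating from the next unused element and collecting all non-trivial cycles gives (a b d c e g i)(f h).

(a b d c e g i)(f h)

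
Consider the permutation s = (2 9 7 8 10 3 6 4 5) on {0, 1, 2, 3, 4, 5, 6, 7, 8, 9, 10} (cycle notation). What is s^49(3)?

3 lies in the 9-cycle (2 9 7 8 10 3 6 4 5).
On a 9-cycle, s^9 is the identity, so s^49 = s^4 there (49 ≡ 4 mod 9).
Advancing 4 steps from 3: 3 → 6 → 4 → 5 → 2.

2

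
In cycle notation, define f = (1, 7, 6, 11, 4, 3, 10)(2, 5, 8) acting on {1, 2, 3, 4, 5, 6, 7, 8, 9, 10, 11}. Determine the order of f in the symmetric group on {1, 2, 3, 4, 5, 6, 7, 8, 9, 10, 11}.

21

The disjoint cycles have lengths 7, 3, 1.
Since disjoint cycles commute, ord(f) = lcm(7, 3) = 21.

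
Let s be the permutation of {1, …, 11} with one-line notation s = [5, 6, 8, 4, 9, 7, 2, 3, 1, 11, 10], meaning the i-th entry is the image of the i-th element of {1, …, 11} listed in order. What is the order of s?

The disjoint-cycle form of s has cycle lengths 3, 3, 2, 2, 1.
The order is lcm(3, 3, 2, 2) = 6.

6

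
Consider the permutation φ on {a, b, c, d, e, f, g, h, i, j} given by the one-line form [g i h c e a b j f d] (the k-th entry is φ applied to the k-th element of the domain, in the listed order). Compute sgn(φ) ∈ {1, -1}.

In disjoint-cycle form the cycle lengths are 5, 4, 1.
A cycle is odd iff its length is even; φ has 1 even-length cycle, so sgn(φ) = (−1)^1 and φ is odd.

-1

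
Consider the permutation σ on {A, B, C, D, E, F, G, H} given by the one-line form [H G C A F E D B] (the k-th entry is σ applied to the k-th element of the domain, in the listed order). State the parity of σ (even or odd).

odd

In disjoint-cycle form the cycle lengths are 5, 2, 1.
A cycle of length ℓ contributes ℓ−1 transpositions, so σ is a product of 4 + 1 = 5 transpositions — odd.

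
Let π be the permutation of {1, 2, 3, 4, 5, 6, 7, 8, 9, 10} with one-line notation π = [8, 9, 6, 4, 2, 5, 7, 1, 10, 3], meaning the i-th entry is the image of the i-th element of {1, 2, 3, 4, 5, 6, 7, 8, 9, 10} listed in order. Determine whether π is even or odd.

even

In disjoint-cycle form the cycle lengths are 6, 2, 1, 1.
A cycle is odd iff its length is even; π has 2 even-length cycles, so sgn(π) = (−1)^2 and π is even.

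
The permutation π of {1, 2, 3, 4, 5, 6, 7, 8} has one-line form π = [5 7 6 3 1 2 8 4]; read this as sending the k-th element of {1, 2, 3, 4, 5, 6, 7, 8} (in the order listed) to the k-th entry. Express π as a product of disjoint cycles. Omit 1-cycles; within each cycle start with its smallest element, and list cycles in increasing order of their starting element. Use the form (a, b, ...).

(1, 5)(2, 7, 8, 4, 3, 6)

From 1: 1 → 5 → 1, closing the cycle (1, 5).
Repeating from the next unused element and collecting all non-trivial cycles gives (1, 5)(2, 7, 8, 4, 3, 6).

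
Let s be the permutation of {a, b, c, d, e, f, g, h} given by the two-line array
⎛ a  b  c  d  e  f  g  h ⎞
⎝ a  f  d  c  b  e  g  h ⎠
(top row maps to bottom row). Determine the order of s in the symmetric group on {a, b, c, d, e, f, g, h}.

6

Writing s as disjoint cycles, the cycle lengths are 3, 2, 1, 1, 1.
The order of s is the least common multiple of its cycle lengths: lcm(3, 2) = 6.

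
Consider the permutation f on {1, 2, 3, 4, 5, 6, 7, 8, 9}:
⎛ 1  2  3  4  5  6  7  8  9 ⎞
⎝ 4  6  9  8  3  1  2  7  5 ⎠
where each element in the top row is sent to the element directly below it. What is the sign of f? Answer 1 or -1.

-1

In disjoint-cycle form the cycle lengths are 6, 3.
A cycle is odd iff its length is even; f has 1 even-length cycle, so sgn(f) = (−1)^1 and f is odd.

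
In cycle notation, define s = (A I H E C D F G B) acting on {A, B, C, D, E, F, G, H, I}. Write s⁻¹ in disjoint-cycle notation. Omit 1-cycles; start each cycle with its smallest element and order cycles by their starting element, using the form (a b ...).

The inverse reverses each cycle.
Reversing each cycle of s and rotating so the smallest element leads gives (A B G F D C E H I).

(A B G F D C E H I)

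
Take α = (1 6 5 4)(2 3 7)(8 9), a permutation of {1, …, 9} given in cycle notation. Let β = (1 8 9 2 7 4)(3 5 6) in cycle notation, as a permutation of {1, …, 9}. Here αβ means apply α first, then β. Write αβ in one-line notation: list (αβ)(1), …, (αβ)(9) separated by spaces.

3 5 4 8 1 6 7 2 9

(αβ)(x) = β(α(x)). Computing each image: β(α(1)) = β(6) = 3, β(α(2)) = β(3) = 5, β(α(3)) = β(7) = 4, β(α(4)) = β(1) = 8, β(α(5)) = β(4) = 1, β(α(6)) = β(5) = 6, β(α(7)) = β(2) = 7, β(α(8)) = β(9) = 2, β(α(9)) = β(8) = 9.
Hence αβ = [3 5 4 8 1 6 7 2 9].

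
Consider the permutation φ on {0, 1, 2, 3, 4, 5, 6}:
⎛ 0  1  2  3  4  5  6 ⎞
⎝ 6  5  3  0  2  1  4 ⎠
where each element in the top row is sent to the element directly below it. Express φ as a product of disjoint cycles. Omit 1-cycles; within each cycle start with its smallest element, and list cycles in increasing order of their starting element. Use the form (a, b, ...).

(0, 6, 4, 2, 3)(1, 5)

Start at 0 and follow images: 0 → 6 → 4 → 2 → 3 → 0, giving the cycle (0, 6, 4, 2, 3).
Repeating from the next unused element and collecting all non-trivial cycles gives (0, 6, 4, 2, 3)(1, 5).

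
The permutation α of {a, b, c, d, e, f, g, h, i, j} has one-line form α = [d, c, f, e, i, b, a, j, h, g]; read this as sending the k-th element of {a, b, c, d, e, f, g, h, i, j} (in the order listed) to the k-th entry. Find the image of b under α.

b is element number 2 of the domain, and entry number 2 of the one-line form is c, so α(b) = c.

c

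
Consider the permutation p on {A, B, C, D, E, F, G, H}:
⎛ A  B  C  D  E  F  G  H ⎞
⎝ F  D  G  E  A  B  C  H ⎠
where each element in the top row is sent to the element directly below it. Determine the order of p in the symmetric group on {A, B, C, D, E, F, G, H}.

10

The disjoint-cycle form of p has cycle lengths 5, 2, 1.
The order is lcm(5, 2) = 10.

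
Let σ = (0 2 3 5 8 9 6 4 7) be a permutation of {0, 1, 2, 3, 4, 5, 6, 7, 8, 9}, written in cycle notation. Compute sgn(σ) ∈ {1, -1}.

1

The cycle lengths are 9, 1.
A cycle of length ℓ contributes ℓ−1 transpositions, so σ is a product of 8 transpositions — even.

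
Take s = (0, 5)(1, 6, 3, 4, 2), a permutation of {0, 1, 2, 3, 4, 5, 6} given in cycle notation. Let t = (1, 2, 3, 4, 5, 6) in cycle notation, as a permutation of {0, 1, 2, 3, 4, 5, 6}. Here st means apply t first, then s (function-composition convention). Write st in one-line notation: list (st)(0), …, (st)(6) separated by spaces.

(st)(x) = s(t(x)). Computing each image: s(t(0)) = s(0) = 5, s(t(1)) = s(2) = 1, s(t(2)) = s(3) = 4, s(t(3)) = s(4) = 2, s(t(4)) = s(5) = 0, s(t(5)) = s(6) = 3, s(t(6)) = s(1) = 6.
Hence st = [5 1 4 2 0 3 6].

5 1 4 2 0 3 6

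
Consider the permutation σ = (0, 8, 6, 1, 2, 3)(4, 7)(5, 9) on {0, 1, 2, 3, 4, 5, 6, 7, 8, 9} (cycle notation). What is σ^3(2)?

8

2 lies in the 6-cycle (0, 8, 6, 1, 2, 3).
Stepping 3 places around the cycle: 2 → 3 → 0 → 8.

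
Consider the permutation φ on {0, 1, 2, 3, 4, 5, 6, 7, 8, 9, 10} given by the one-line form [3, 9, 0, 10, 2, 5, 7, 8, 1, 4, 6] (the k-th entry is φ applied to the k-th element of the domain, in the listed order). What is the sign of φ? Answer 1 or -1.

In disjoint-cycle form the cycle lengths are 10, 1.
A cycle is odd iff its length is even; φ has 1 even-length cycle, so sgn(φ) = (−1)^1 and φ is odd.

-1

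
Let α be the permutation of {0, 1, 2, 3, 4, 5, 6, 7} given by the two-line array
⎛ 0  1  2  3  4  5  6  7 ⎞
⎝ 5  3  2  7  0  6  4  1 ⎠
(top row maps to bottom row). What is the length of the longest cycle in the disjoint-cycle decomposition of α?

Decomposing into disjoint cycles gives (0, 5, 6, 4)(1, 3, 7); the longest has length 4.

4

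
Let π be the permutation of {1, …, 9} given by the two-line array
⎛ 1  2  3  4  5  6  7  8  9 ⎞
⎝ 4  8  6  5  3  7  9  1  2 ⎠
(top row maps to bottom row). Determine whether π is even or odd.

even

In disjoint-cycle form the cycle lengths are 9.
A cycle is odd iff its length is even; π has 0 even-length cycles, so sgn(π) = (−1)^0 and π is even.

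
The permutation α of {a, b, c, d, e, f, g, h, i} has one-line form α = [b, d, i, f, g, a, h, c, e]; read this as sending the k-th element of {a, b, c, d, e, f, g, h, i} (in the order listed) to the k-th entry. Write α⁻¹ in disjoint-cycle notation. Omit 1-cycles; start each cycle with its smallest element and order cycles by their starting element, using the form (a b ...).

(a f d b)(c h g e i)

The cycle decomposition of α is (a b d f)(c i e g h).
The inverse reverses every cycle; in canonical form, α⁻¹ = (a f d b)(c h g e i).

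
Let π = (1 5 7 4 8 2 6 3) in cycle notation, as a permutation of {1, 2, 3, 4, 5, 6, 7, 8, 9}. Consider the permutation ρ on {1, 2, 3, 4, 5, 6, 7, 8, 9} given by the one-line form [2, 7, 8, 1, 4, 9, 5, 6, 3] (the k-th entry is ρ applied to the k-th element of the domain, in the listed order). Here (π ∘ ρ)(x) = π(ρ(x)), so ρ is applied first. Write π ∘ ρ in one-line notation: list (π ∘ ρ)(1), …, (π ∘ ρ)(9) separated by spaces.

6 4 2 5 8 9 7 3 1

(π ∘ ρ)(x) = π(ρ(x)). Computing each image: π(ρ(1)) = π(2) = 6, π(ρ(2)) = π(7) = 4, π(ρ(3)) = π(8) = 2, π(ρ(4)) = π(1) = 5, π(ρ(5)) = π(4) = 8, π(ρ(6)) = π(9) = 9, π(ρ(7)) = π(5) = 7, π(ρ(8)) = π(6) = 3, π(ρ(9)) = π(3) = 1.
Hence π ∘ ρ = [6 4 2 5 8 9 7 3 1].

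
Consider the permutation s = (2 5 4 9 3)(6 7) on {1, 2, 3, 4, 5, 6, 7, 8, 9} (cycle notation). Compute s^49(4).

4 lies in the 5-cycle (2 5 4 9 3).
Since the cycle has length 5, s^49 acts on it the same as s^4 (49 mod 5 = 4).
Stepping 4 places around the cycle: 4 → 9 → 3 → 2 → 5.

5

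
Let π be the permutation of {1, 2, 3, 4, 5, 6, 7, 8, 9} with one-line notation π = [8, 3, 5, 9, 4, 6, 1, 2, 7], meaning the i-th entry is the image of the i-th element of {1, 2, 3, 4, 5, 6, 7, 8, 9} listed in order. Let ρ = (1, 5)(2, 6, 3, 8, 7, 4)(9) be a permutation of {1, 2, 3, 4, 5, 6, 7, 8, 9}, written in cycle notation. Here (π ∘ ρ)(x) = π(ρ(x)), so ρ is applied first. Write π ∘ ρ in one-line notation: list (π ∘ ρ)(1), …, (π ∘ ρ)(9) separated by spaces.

For each element, apply ρ then π: 1 → 5 → 4; 2 → 6 → 6; 3 → 8 → 2; 4 → 2 → 3; 5 → 1 → 8; 6 → 3 → 5; 7 → 4 → 9; 8 → 7 → 1; 9 → 9 → 7.
So π ∘ ρ in one-line form is 4 6 2 3 8 5 9 1 7.

4 6 2 3 8 5 9 1 7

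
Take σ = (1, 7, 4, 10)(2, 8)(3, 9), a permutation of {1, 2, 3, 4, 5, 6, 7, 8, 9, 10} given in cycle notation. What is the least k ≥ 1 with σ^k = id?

4

The disjoint cycles have lengths 4, 2, 2, 1, 1.
The order is lcm(4, 2, 2) = 4.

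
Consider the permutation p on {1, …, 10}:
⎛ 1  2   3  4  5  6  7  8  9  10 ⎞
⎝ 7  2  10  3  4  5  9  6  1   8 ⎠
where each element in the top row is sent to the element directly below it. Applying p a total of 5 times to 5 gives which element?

Tracing 5 → 4 → … returns to 5 after 6 steps, so 5 lies in a 6-cycle (3, 10, 8, 6, 5, 4).
Stepping 5 places around the cycle: 5 → 4 → 3 → 10 → 8 → 6.

6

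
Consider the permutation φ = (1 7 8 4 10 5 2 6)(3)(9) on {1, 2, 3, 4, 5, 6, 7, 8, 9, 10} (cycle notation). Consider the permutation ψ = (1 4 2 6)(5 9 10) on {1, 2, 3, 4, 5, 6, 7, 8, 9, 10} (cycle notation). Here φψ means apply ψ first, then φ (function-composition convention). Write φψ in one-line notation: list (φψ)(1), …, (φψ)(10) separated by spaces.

For each element, apply ψ then φ: 1 → 4 → 10; 2 → 6 → 1; 3 → 3 → 3; 4 → 2 → 6; 5 → 9 → 9; 6 → 1 → 7; 7 → 7 → 8; 8 → 8 → 4; 9 → 10 → 5; 10 → 5 → 2.
Collecting the images, φψ = [10 1 3 6 9 7 8 4 5 2].

10 1 3 6 9 7 8 4 5 2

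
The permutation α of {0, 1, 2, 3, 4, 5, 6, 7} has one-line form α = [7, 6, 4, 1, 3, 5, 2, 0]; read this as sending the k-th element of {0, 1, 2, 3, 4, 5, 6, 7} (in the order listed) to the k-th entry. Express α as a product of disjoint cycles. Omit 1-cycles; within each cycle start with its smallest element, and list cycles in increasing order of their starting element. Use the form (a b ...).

Start at 0 and follow images: 0 → 7 → 0, giving the cycle (0 7).
Continuing from each remaining unvisited element yields (0 7)(1 6 2 4 3).

(0 7)(1 6 2 4 3)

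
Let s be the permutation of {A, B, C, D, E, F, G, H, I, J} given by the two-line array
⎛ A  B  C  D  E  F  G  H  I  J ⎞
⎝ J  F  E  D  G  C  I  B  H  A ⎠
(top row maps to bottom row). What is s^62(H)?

I

Tracing H → B → … returns to H after 7 steps, so H lies in a 7-cycle (B F C E G I H).
Powers repeat with period 7 on this cycle, and 62 mod 7 = 6, so s^62(H) = s^6(H).
Advancing 6 steps from H: H → B → F → C → E → G → I.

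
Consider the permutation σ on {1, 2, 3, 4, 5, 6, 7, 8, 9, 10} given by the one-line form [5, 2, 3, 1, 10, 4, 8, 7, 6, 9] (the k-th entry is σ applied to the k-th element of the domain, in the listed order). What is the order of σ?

The disjoint-cycle form of σ has cycle lengths 6, 2, 1, 1.
The order is lcm(6, 2) = 6.

6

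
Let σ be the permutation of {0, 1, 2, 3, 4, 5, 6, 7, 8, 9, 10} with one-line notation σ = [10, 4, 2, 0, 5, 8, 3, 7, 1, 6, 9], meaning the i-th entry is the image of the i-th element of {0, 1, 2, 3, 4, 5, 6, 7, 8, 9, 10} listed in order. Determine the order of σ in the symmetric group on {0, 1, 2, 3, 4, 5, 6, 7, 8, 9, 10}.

20

The disjoint-cycle form of σ has cycle lengths 5, 4, 1, 1.
The order is lcm(5, 4) = 20.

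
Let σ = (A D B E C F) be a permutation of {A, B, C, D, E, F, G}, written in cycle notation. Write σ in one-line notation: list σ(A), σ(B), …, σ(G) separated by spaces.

Each element maps to the next entry in its cycle (wrapping to the front): A→D, B→E, C→F, D→B, E→C, F→A, G→G.
Listing these in domain order gives D E F B C A G.

D E F B C A G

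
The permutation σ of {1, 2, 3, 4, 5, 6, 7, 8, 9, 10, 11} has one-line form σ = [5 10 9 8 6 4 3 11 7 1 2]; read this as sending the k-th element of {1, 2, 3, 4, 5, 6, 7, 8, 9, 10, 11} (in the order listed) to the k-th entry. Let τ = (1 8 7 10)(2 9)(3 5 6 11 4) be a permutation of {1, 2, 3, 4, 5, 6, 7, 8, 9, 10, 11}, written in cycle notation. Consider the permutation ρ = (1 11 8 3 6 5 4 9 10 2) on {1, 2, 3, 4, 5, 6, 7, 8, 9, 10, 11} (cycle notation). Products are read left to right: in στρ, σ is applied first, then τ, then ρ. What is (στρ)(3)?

1

Chase 3: σ(3) = 9; τ(9) = 2; ρ(2) = 1. Hence (στρ)(3) = 1.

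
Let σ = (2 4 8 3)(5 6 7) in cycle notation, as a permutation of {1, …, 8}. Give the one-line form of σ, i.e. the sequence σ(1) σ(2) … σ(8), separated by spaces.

1 4 2 8 6 7 5 3

Each element maps to the next entry in its cycle (wrapping to the front): 1↦1, 2↦4, 3↦2, 4↦8, 5↦6, 6↦7, 7↦5, 8↦3.
Listing these in domain order gives 1 4 2 8 6 7 5 3.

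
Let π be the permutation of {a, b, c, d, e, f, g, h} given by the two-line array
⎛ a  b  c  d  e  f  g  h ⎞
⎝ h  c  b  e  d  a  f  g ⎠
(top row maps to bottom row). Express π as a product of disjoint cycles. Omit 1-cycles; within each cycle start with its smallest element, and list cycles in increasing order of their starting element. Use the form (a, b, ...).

(a, h, g, f)(b, c)(d, e)

Iterating π from a gives a → h → g → f → a; that is the 4-cycle (a, h, g, f).
Continuing from each remaining unvisited element yields (a, h, g, f)(b, c)(d, e).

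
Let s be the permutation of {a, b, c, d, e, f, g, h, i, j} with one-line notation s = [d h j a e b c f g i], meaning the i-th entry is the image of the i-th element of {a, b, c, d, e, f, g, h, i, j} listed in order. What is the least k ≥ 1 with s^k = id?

12

Decomposing into disjoint cycles gives cycle lengths 4, 3, 2, 1.
The order is lcm(4, 3, 2) = 12.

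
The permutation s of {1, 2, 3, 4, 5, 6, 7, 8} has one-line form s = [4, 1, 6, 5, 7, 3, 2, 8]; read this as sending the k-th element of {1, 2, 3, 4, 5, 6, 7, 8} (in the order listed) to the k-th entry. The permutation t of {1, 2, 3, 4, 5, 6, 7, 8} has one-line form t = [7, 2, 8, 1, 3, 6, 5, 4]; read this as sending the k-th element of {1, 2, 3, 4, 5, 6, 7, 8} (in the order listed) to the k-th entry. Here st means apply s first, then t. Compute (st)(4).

3

(st)(4) = t(s(4)). s(4) = 5, then t(5) = 3. So (st)(4) = 3.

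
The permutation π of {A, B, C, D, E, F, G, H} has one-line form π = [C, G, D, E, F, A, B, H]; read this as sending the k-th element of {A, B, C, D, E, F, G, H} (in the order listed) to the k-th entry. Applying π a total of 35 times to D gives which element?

Tracing D → E → … returns to D after 5 steps, so D lies in a 5-cycle (A C D E F).
On a 5-cycle, π^5 is the identity, so π^35 = π^0 there (35 ≡ 0 mod 5).
So π^35(D) = D.

D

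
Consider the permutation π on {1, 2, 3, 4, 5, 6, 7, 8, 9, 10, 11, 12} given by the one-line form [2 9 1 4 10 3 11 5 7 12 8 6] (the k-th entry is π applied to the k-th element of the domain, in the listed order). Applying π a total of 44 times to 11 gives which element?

Tracing 11 → 8 → … returns to 11 after 11 steps, so 11 lies in an 11-cycle (1 2 9 7 11 8 5 10 12 6 3).
On an 11-cycle, π^11 is the identity, so π^44 = π^0 there (44 ≡ 0 mod 11).
So π^44(11) = 11.

11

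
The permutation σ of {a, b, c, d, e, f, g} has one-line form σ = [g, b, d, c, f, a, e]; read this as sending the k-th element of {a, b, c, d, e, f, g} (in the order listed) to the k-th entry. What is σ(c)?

c is element number 3 of the domain, and entry number 3 of the one-line form is d, so σ(c) = d.

d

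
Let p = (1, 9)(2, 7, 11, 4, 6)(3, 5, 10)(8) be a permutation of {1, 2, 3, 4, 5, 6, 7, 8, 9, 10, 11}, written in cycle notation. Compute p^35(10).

10 lies in the 3-cycle (3, 5, 10).
Powers repeat with period 3 on this cycle, and 35 mod 3 = 2, so p^35(10) = p^2(10).
Stepping 2 places around the cycle: 10 → 3 → 5.

5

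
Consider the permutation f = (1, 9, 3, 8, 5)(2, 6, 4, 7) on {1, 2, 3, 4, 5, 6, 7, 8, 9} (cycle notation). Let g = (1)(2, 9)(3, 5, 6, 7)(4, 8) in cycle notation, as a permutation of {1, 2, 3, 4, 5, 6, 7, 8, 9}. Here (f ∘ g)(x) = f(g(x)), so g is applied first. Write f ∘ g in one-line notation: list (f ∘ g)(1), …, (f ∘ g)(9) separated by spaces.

(f ∘ g)(x) = f(g(x)). Computing each image: f(g(1)) = f(1) = 9, f(g(2)) = f(9) = 3, f(g(3)) = f(5) = 1, f(g(4)) = f(8) = 5, f(g(5)) = f(6) = 4, f(g(6)) = f(7) = 2, f(g(7)) = f(3) = 8, f(g(8)) = f(4) = 7, f(g(9)) = f(2) = 6.
Hence f ∘ g = [9 3 1 5 4 2 8 7 6].

9 3 1 5 4 2 8 7 6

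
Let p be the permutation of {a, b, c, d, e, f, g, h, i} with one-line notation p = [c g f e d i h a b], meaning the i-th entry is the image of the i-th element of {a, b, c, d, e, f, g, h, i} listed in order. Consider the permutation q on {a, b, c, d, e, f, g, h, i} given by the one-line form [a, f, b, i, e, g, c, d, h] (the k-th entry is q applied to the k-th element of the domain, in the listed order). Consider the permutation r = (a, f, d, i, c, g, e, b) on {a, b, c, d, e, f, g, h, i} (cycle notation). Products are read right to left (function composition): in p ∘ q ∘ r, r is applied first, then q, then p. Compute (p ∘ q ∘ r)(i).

g

Apply the permutations in order: r(i) = c, then q(c) = b, then p(b) = g. So (p ∘ q ∘ r)(i) = g.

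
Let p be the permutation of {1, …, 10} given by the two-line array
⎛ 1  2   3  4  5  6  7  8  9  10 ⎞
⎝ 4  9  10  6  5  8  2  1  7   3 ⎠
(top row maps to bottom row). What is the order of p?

Writing p as disjoint cycles, the cycle lengths are 4, 3, 2, 1.
Since disjoint cycles commute, ord(p) = lcm(4, 3, 2) = 12.

12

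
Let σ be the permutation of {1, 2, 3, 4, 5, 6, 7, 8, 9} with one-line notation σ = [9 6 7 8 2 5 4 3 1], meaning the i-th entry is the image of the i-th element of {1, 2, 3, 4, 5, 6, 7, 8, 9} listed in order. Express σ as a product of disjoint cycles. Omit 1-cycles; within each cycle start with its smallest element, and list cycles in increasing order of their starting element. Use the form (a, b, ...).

Iterating σ from 1 gives 1 → 9 → 1; that is the 2-cycle (1, 9).
Repeating from the next unused element and collecting all non-trivial cycles gives (1, 9)(2, 6, 5)(3, 7, 4, 8).

(1, 9)(2, 6, 5)(3, 7, 4, 8)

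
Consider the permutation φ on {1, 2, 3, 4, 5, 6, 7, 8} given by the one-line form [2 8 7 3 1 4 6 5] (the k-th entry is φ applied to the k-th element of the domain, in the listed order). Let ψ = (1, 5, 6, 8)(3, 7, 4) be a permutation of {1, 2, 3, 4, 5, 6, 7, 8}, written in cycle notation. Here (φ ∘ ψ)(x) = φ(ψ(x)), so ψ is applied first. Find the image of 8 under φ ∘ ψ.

ψ(8) = 1, then φ(1) = 2; composing gives (φ ∘ ψ)(8) = 2.

2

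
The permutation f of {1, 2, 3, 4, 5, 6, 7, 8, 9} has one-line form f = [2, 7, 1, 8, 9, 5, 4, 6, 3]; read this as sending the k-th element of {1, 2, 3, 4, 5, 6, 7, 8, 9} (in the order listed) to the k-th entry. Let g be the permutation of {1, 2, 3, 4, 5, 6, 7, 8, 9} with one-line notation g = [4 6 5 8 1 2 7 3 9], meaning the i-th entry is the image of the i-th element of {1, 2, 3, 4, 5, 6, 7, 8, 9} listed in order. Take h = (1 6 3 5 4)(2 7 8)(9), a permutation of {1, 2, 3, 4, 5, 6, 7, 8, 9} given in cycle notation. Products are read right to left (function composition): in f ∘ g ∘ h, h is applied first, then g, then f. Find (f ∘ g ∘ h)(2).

(f ∘ g ∘ h)(2) = f(g(h(2))). h(2) = 7, then g(7) = 7, then f(7) = 4, so the result is 4.

4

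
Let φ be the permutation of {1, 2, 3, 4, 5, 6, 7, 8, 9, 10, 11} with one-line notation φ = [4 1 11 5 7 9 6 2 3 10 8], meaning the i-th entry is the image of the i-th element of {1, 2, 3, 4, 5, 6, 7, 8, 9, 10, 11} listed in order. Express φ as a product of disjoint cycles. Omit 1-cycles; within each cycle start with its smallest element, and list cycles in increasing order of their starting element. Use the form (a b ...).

(1 4 5 7 6 9 3 11 8 2)

From 1: 1 → 4 → 5 → 7 → 6 → 9 → 3 → 11 → 8 → 2 → 1, closing the cycle (1 4 5 7 6 9 3 11 8 2).
Repeating from the next unused element and collecting all non-trivial cycles gives (1 4 5 7 6 9 3 11 8 2).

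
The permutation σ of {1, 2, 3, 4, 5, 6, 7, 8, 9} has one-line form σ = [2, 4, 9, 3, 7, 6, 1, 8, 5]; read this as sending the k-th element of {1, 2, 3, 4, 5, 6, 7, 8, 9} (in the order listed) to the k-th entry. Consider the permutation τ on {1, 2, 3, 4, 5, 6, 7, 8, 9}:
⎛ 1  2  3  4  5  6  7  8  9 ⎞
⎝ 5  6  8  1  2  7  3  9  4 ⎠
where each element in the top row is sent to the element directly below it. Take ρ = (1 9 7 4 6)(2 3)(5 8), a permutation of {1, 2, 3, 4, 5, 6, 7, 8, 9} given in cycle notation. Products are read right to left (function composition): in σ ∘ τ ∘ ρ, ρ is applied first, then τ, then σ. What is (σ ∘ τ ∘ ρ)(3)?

Apply the permutations in order: ρ(3) = 2, then τ(2) = 6, then σ(6) = 6. So (σ ∘ τ ∘ ρ)(3) = 6.

6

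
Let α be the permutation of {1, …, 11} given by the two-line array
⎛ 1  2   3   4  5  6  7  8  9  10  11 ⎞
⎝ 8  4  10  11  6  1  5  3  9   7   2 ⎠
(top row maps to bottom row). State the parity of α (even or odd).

even

In disjoint-cycle form the cycle lengths are 7, 3, 1.
A cycle of length ℓ contributes ℓ−1 transpositions, so α is a product of 6 + 2 = 8 transpositions — even.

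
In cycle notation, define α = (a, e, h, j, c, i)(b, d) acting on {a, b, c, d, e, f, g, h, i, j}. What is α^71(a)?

i

a lies in the 6-cycle (a, e, h, j, c, i).
Since the cycle has length 6, α^71 acts on it the same as α^5 (71 mod 6 = 5).
Advancing 5 steps from a: a → e → h → j → c → i.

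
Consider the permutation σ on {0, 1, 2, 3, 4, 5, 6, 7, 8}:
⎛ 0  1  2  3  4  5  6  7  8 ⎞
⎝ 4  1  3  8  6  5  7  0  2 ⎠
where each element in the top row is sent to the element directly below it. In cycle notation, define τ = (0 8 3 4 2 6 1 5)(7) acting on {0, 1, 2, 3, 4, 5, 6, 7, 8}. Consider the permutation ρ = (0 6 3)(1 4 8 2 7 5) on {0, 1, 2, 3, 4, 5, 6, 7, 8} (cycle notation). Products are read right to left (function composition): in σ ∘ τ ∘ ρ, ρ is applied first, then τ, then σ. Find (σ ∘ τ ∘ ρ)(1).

Apply the permutations in order: ρ(1) = 4, then τ(4) = 2, then σ(2) = 3. So (σ ∘ τ ∘ ρ)(1) = 3.

3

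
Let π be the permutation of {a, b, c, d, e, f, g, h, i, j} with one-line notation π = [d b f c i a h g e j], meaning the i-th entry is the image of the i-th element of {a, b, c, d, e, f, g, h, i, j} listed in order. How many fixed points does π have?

2

The fixed points (elements with π(x) = x) are {b, j}, so there are 2.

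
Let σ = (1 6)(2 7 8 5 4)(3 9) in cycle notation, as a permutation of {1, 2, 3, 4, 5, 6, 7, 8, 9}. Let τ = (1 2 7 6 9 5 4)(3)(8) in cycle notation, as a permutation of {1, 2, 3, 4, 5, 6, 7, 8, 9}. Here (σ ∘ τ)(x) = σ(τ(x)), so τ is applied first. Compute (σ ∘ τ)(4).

6

First apply τ: τ(4) = 1, then σ(1) = 6. Thus (σ ∘ τ)(4) = 6.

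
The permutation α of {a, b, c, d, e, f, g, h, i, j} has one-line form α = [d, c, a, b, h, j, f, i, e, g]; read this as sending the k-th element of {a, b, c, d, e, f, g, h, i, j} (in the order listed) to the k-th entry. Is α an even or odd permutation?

odd

In disjoint-cycle form the cycle lengths are 4, 3, 3.
A cycle of length ℓ contributes ℓ−1 transpositions, so α is a product of 3 + 2 + 2 = 7 transpositions — odd.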